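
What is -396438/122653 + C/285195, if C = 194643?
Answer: -29729529177/11660007445 ≈ -2.5497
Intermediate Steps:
-396438/122653 + C/285195 = -396438/122653 + 194643/285195 = -396438*1/122653 + 194643*(1/285195) = -396438/122653 + 64881/95065 = -29729529177/11660007445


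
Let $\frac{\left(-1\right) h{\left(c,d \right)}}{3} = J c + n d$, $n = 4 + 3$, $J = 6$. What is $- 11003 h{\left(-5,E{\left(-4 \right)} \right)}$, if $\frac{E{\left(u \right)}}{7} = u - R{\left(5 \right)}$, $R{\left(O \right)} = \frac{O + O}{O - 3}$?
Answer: $-15547239$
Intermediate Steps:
$R{\left(O \right)} = \frac{2 O}{-3 + O}$
$n = 7$
$E{\left(u \right)} = -35 + 7 u$ ($E{\left(u \right)} = 7 \left(u - 2 \cdot 5 \frac{1}{-3 + 5}\right) = 7 \left(u - 2 \cdot 5 \cdot \frac{1}{2}\right) = 7 \left(u - 5\right) = 7 \left(-5 + u\right) = -35 + 7 u$)
$h{\left(c,d \right)} = - 21 d - 18 c$ ($h{\left(c,d \right)} = - 3 \left(6 c + 7 d\right) = - 21 d - 18 c$)
$- 11003 h{\left(-5,E{\left(-4 \right)} \right)} = - 11003 \left(- 21 \left(-35 + 7 \left(-4\right)\right) - -90\right) = - 11003 \left(- 21 \left(-35 - 28\right) + 90\right) = - 11003 \left(\left(-21\right) \left(-63\right) + 90\right) = - 11003 \left(1323 + 90\right) = \left(-11003\right) 1413 = -15547239$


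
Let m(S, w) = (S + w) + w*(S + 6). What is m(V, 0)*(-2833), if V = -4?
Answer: 11332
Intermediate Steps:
m(S, w) = S + w + w*(6 + S) (m(S, w) = (S + w) + w*(6 + S) = S + w + w*(6 + S))
m(V, 0)*(-2833) = (-4 + 7*0 - 4*0)*(-2833) = (-4 + 0 + 0)*(-2833) = -4*(-2833) = 11332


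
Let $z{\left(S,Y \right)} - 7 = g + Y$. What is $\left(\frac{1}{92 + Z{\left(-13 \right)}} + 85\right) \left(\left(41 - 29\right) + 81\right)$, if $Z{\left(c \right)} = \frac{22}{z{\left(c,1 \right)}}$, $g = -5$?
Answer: $\frac{2355969}{298} \approx 7905.9$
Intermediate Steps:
$z{\left(S,Y \right)} = 2 + Y$ ($z{\left(S,Y \right)} = 7 + \left(-5 + Y\right) = 2 + Y$)
$Z{\left(c \right)} = \frac{22}{3}$ ($Z{\left(c \right)} = \frac{22}{2 + 1} = \frac{22}{3}$)
$\left(\frac{1}{92 + Z{\left(-13 \right)}} + 85\right) \left(\left(41 - 29\right) + 81\right) = \left(\frac{1}{92 + \frac{22}{3}} + 85\right) \left(\left(41 - 29\right) + 81\right) = \left(\frac{1}{\frac{298}{3}} + 85\right) \left(\left(41 - 29\right) + 81\right) = \left(\frac{3}{298} + 85\right) \left(12 + 81\right) = \frac{25333}{298} \cdot 93 = \frac{2355969}{298}$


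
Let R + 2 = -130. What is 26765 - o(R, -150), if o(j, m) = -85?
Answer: 26850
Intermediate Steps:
R = -132 (R = -2 - 130 = -132)
26765 - o(R, -150) = 26765 - 1*(-85) = 26765 + 85 = 26850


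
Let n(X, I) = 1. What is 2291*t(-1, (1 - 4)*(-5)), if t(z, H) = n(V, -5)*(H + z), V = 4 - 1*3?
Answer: 32074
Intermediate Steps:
V = 1 (V = 4 - 3 = 1)
t(z, H) = H + z (t(z, H) = 1*(H + z) = H + z)
2291*t(-1, (1 - 4)*(-5)) = 2291*((1 - 4)*(-5) - 1) = 2291*(-3*(-5) - 1) = 2291*(15 - 1) = 2291*14 = 32074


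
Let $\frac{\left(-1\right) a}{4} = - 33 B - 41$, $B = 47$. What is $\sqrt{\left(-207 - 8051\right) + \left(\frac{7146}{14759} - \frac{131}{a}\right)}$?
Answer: $\frac{i \sqrt{4558799465418182154}}{23496328} \approx 90.871 i$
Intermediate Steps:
$a = 6368$ ($a = - 4 \left(\left(-33\right) 47 - 41\right) = - 4 \left(-1551 - 41\right) = \left(-4\right) \left(-1592\right) = 6368$)
$\sqrt{\left(-207 - 8051\right) + \left(\frac{7146}{14759} - \frac{131}{a}\right)} = \sqrt{\left(-207 - 8051\right) + \left(\frac{7146}{14759} - \frac{131}{6368}\right)} = \sqrt{\left(-207 - 8051\right) + \left(7146 \cdot \frac{1}{14759} - \frac{131}{6368}\right)} = \sqrt{-8258 + \left(\frac{7146}{14759} - \frac{131}{6368}\right)} = \sqrt{-8258 + \frac{43572299}{93985312}} = \sqrt{- \frac{776087134197}{93985312}} = \frac{i \sqrt{4558799465418182154}}{23496328}$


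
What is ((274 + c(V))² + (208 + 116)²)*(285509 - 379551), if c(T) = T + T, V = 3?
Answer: -17245045792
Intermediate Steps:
c(T) = 2*T
((274 + c(V))² + (208 + 116)²)*(285509 - 379551) = ((274 + 2*3)² + (208 + 116)²)*(285509 - 379551) = ((274 + 6)² + 324²)*(-94042) = (280² + 104976)*(-94042) = (78400 + 104976)*(-94042) = 183376*(-94042) = -17245045792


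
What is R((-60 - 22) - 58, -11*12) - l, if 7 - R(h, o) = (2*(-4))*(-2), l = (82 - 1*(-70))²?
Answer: -23113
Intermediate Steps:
l = 23104 (l = (82 + 70)² = 152² = 23104)
R(h, o) = -9 (R(h, o) = 7 - 2*(-4)*(-2) = 7 - (-8)*(-2) = 7 - 1*16 = 7 - 16 = -9)
R((-60 - 22) - 58, -11*12) - l = -9 - 1*23104 = -9 - 23104 = -23113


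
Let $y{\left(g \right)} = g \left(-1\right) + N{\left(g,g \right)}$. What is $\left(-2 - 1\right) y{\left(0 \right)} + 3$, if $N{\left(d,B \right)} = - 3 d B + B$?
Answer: $3$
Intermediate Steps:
$N{\left(d,B \right)} = B - 3 B d$ ($N{\left(d,B \right)} = - 3 B d + B = B - 3 B d$)
$y{\left(g \right)} = - g + g \left(1 - 3 g\right)$ ($y{\left(g \right)} = g \left(-1\right) + g \left(1 - 3 g\right) = - g + g \left(1 - 3 g\right)$)
$\left(-2 - 1\right) y{\left(0 \right)} + 3 = \left(-2 - 1\right) \left(- 3 \cdot 0^{2}\right) + 3 = \left(-2 - 1\right) \left(\left(-3\right) 0\right) + 3 = \left(-3\right) 0 + 3 = 0 + 3 = 3$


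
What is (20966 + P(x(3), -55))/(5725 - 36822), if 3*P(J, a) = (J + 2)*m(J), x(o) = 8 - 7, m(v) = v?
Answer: -20967/31097 ≈ -0.67424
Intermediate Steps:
x(o) = 1
P(J, a) = J*(2 + J)/3 (P(J, a) = ((J + 2)*J)/3 = ((2 + J)*J)/3 = (J*(2 + J))/3 = J*(2 + J)/3)
(20966 + P(x(3), -55))/(5725 - 36822) = (20966 + (⅓)*1*(2 + 1))/(5725 - 36822) = (20966 + (⅓)*1*3)/(-31097) = (20966 + 1)*(-1/31097) = 20967*(-1/31097) = -20967/31097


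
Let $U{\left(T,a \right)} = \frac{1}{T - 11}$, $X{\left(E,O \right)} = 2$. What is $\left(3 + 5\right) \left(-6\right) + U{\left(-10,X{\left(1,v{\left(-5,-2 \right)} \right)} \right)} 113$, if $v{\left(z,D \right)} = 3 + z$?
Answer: $- \frac{1121}{21} \approx -53.381$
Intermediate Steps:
$U{\left(T,a \right)} = \frac{1}{-11 + T}$
$\left(3 + 5\right) \left(-6\right) + U{\left(-10,X{\left(1,v{\left(-5,-2 \right)} \right)} \right)} 113 = \left(3 + 5\right) \left(-6\right) + \frac{1}{-11 - 10} \cdot 113 = 8 \left(-6\right) + \frac{1}{-21} \cdot 113 = -48 - \frac{113}{21} = - \frac{1121}{21}$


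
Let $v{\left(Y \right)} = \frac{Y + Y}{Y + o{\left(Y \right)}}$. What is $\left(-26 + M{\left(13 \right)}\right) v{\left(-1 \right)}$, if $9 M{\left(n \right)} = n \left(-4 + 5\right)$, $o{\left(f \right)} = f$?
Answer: $- \frac{221}{9} \approx -24.556$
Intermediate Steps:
$v{\left(Y \right)} = 1$ ($v{\left(Y \right)} = \frac{Y + Y}{Y + Y} = \frac{2 Y}{2 Y} = 2 Y \frac{1}{2 Y} = 1$)
$M{\left(n \right)} = \frac{n}{9}$ ($M{\left(n \right)} = \frac{n \left(-4 + 5\right)}{9} = \frac{n 1}{9} = \frac{n}{9}$)
$\left(-26 + M{\left(13 \right)}\right) v{\left(-1 \right)} = \left(-26 + \frac{1}{9} \cdot 13\right) 1 = \left(-26 + \frac{13}{9}\right) 1 = \left(- \frac{221}{9}\right) 1 = - \frac{221}{9}$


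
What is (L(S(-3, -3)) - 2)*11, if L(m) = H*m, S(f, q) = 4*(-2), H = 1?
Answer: -110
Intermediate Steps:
S(f, q) = -8
L(m) = m (L(m) = 1*m = m)
(L(S(-3, -3)) - 2)*11 = (-8 - 2)*11 = -10*11 = -110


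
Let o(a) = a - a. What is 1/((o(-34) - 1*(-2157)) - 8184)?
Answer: -1/6027 ≈ -0.00016592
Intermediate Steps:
o(a) = 0
1/((o(-34) - 1*(-2157)) - 8184) = 1/((0 - 1*(-2157)) - 8184) = 1/((0 + 2157) - 8184) = 1/(2157 - 8184) = 1/(-6027) = -1/6027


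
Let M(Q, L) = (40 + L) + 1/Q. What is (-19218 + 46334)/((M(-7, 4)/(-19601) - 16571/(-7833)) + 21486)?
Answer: 1040811277107/824792397319 ≈ 1.2619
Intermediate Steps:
M(Q, L) = 40 + L + 1/Q
(-19218 + 46334)/((M(-7, 4)/(-19601) - 16571/(-7833)) + 21486) = (-19218 + 46334)/(((40 + 4 + 1/(-7))/(-19601) - 16571/(-7833)) + 21486) = 27116/(((40 + 4 - ⅐)*(-1/19601) - 16571*(-1/7833)) + 21486) = 27116/(((307/7)*(-1/19601) + 16571/7833) + 21486) = 27116/((-307/137207 + 16571/7833) + 21486) = 27116/(324464638/153534633 + 21486) = 27116/(3299169589276/153534633) = 27116*(153534633/3299169589276) = 1040811277107/824792397319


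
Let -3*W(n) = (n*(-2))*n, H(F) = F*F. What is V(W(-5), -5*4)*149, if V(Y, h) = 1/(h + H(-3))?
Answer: -149/11 ≈ -13.545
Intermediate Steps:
H(F) = F²
W(n) = 2*n²/3 (W(n) = -n*(-2)*n/3 = -(-2*n)*n/3 = -(-2)*n²/3 = 2*n²/3)
V(Y, h) = 1/(9 + h) (V(Y, h) = 1/(h + (-3)²) = 1/(h + 9) = 1/(9 + h))
V(W(-5), -5*4)*149 = 149/(9 - 5*4) = 149/(9 - 20) = 149/(-11) = -1/11*149 = -149/11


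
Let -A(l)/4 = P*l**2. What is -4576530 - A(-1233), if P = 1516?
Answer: 9214455966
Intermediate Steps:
A(l) = -6064*l**2
-4576530 - A(-1233) = -4576530 - (-6064)*(-1233)**2 = -4576530 - (-6064)*1520289 = -4576530 - 1*(-9219032496) = -4576530 + 9219032496 = 9214455966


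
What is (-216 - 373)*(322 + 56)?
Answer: -222642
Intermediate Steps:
(-216 - 373)*(322 + 56) = -589*378 = -222642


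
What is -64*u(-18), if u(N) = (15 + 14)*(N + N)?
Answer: 66816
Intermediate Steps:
u(N) = 58*N (u(N) = 29*(2*N) = 58*N)
-64*u(-18) = -3712*(-18) = -64*(-1044) = 66816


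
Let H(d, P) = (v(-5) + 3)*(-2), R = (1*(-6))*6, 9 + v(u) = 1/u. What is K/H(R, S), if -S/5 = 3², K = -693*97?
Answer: -336105/62 ≈ -5421.0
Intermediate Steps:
v(u) = -9 + 1/u
K = -67221
S = -45 (S = -5*3² = -5*9 = -45)
R = -36 (R = -6*6 = -36)
H(d, P) = 62/5 (H(d, P) = ((-9 + 1/(-5)) + 3)*(-2) = ((-9 - ⅕) + 3)*(-2) = (-46/5 + 3)*(-2) = -31/5*(-2) = 62/5)
K/H(R, S) = -67221/62/5 = -67221*5/62 = -336105/62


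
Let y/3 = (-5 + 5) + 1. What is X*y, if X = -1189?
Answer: -3567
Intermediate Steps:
y = 3 (y = 3*((-5 + 5) + 1) = 3*(0 + 1) = 3*1 = 3)
X*y = -1189*3 = -3567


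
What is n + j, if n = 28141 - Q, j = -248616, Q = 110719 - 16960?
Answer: -314234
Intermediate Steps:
Q = 93759
n = -65618 (n = 28141 - 1*93759 = 28141 - 93759 = -65618)
n + j = -65618 - 248616 = -314234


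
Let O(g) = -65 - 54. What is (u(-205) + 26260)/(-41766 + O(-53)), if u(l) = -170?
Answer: -5218/8377 ≈ -0.62290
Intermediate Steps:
O(g) = -119
(u(-205) + 26260)/(-41766 + O(-53)) = (-170 + 26260)/(-41766 - 119) = 26090/(-41885) = 26090*(-1/41885) = -5218/8377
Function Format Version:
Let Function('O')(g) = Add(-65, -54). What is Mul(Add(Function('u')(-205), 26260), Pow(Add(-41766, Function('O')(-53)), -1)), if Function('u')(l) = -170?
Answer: Rational(-5218, 8377) ≈ -0.62290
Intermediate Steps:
Function('O')(g) = -119
Mul(Add(Function('u')(-205), 26260), Pow(Add(-41766, Function('O')(-53)), -1)) = Mul(Add(-170, 26260), Pow(Add(-41766, -119), -1)) = Mul(26090, Pow(-41885, -1)) = Mul(26090, Rational(-1, 41885)) = Rational(-5218, 8377)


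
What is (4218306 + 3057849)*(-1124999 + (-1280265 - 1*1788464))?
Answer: -30514214955840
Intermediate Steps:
(4218306 + 3057849)*(-1124999 + (-1280265 - 1*1788464)) = 7276155*(-1124999 + (-1280265 - 1788464)) = 7276155*(-1124999 - 3068729) = 7276155*(-4193728) = -30514214955840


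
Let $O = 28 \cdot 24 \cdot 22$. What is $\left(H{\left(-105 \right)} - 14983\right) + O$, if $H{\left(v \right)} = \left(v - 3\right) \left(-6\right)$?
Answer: $449$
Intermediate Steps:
$O = 14784$ ($O = 672 \cdot 22 = 14784$)
$H{\left(v \right)} = 18 - 6 v$ ($H{\left(v \right)} = \left(-3 + v\right) \left(-6\right) = 18 - 6 v$)
$\left(H{\left(-105 \right)} - 14983\right) + O = \left(\left(18 - -630\right) - 14983\right) + 14784 = \left(\left(18 + 630\right) - 14983\right) + 14784 = \left(648 - 14983\right) + 14784 = -14335 + 14784 = 449$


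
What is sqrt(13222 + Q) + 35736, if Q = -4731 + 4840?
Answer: 35736 + sqrt(13331) ≈ 35851.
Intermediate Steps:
Q = 109
sqrt(13222 + Q) + 35736 = sqrt(13222 + 109) + 35736 = sqrt(13331) + 35736 = 35736 + sqrt(13331)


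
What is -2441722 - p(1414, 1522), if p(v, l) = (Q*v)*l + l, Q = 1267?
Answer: -2729164080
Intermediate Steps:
p(v, l) = l + 1267*l*v (p(v, l) = (1267*v)*l + l = 1267*l*v + l = l + 1267*l*v)
-2441722 - p(1414, 1522) = -2441722 - 1522*(1 + 1267*1414) = -2441722 - 1522*(1 + 1791538) = -2441722 - 1522*1791539 = -2441722 - 1*2726722358 = -2441722 - 2726722358 = -2729164080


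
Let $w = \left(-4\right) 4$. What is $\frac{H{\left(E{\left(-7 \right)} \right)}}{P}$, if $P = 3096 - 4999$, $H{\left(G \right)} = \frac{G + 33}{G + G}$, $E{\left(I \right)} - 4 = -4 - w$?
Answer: $- \frac{49}{60896} \approx -0.00080465$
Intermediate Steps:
$w = -16$
$E{\left(I \right)} = 16$ ($E{\left(I \right)} = 4 - -12 = 4 + \left(-4 + 16\right) = 4 + 12 = 16$)
$H{\left(G \right)} = \frac{33 + G}{2 G}$
$P = -1903$
$\frac{H{\left(E{\left(-7 \right)} \right)}}{P} = \frac{\frac{1}{2} \cdot \frac{1}{16} \left(33 + 16\right)}{-1903} = \frac{1}{2} \cdot \frac{1}{16} \cdot 49 \left(- \frac{1}{1903}\right) = \frac{49}{32} \left(- \frac{1}{1903}\right) = - \frac{49}{60896}$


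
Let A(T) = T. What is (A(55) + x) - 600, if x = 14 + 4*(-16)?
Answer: -595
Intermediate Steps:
x = -50 (x = 14 - 64 = -50)
(A(55) + x) - 600 = (55 - 50) - 600 = 5 - 600 = -595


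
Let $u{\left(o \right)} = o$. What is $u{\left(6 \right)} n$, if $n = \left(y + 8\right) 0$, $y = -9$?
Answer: $0$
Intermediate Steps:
$n = 0$ ($n = \left(-9 + 8\right) 0 = \left(-1\right) 0 = 0$)
$u{\left(6 \right)} n = 6 \cdot 0 = 0$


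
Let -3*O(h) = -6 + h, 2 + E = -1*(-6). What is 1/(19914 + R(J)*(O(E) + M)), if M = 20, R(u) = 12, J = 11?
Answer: 1/20162 ≈ 4.9598e-5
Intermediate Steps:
E = 4 (E = -2 - 1*(-6) = -2 + 6 = 4)
O(h) = 2 - h/3 (O(h) = -(-6 + h)/3 = 2 - h/3)
1/(19914 + R(J)*(O(E) + M)) = 1/(19914 + 12*((2 - 1/3*4) + 20)) = 1/(19914 + 12*((2 - 4/3) + 20)) = 1/(19914 + 12*(2/3 + 20)) = 1/(19914 + 12*(62/3)) = 1/(19914 + 248) = 1/20162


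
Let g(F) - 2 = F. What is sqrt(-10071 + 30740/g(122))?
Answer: 2*I*sqrt(2359999)/31 ≈ 99.112*I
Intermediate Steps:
g(F) = 2 + F
sqrt(-10071 + 30740/g(122)) = sqrt(-10071 + 30740/(2 + 122)) = sqrt(-10071 + 30740/124) = sqrt(-10071 + 30740*(1/124)) = sqrt(-10071 + 7685/31) = sqrt(-304516/31) = 2*I*sqrt(2359999)/31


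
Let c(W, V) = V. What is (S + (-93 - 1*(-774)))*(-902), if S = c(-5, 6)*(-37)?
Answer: -414018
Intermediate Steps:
S = -222 (S = 6*(-37) = -222)
(S + (-93 - 1*(-774)))*(-902) = (-222 + (-93 - 1*(-774)))*(-902) = (-222 + (-93 + 774))*(-902) = (-222 + 681)*(-902) = 459*(-902) = -414018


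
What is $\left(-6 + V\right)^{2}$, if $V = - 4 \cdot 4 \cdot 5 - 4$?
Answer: $8100$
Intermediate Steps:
$V = -84$ ($V = \left(-4\right) 20 - 4 = -80 - 4 = -84$)
$\left(-6 + V\right)^{2} = \left(-6 - 84\right)^{2} = \left(-90\right)^{2} = 8100$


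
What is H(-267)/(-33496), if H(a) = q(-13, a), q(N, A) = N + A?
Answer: 35/4187 ≈ 0.0083592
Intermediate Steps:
q(N, A) = A + N
H(a) = -13 + a (H(a) = a - 13 = -13 + a)
H(-267)/(-33496) = (-13 - 267)/(-33496) = -280*(-1/33496) = 35/4187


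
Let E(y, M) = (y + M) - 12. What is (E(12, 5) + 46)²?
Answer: 2601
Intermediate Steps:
E(y, M) = -12 + M + y (E(y, M) = (M + y) - 12 = -12 + M + y)
(E(12, 5) + 46)² = ((-12 + 5 + 12) + 46)² = (5 + 46)² = 51² = 2601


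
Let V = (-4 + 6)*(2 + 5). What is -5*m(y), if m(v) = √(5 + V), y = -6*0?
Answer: -5*√19 ≈ -21.794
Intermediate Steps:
V = 14 (V = 2*7 = 14)
y = 0 (y = -1*0 = 0)
m(v) = √19 (m(v) = √(5 + 14) = √19)
-5*m(y) = -5*√19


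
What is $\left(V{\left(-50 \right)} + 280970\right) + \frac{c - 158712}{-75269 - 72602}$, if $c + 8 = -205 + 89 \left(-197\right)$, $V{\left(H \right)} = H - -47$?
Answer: $\frac{41547047715}{147871} \approx 2.8097 \cdot 10^{5}$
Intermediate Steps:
$V{\left(H \right)} = 47 + H$ ($V{\left(H \right)} = H + 47 = 47 + H$)
$c = -17746$ ($c = -8 + \left(-205 + 89 \left(-197\right)\right) = -8 - 17738 = -17746$)
$\left(V{\left(-50 \right)} + 280970\right) + \frac{c - 158712}{-75269 - 72602} = \left(\left(47 - 50\right) + 280970\right) + \frac{-17746 - 158712}{-75269 - 72602} = \left(-3 + 280970\right) - \frac{176458}{-147871} = 280967 - - \frac{176458}{147871} = 280967 + \frac{176458}{147871} = \frac{41547047715}{147871}$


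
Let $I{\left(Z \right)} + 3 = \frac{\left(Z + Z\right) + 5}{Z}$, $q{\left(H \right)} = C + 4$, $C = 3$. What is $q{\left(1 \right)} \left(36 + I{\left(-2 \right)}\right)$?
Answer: $\frac{455}{2} \approx 227.5$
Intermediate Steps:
$q{\left(H \right)} = 7$ ($q{\left(H \right)} = 3 + 4 = 7$)
$I{\left(Z \right)} = -3 + \frac{5 + 2 Z}{Z}$ ($I{\left(Z \right)} = -3 + \frac{\left(Z + Z\right) + 5}{Z} = -3 + \frac{2 Z + 5}{Z} = -3 + \frac{5 + 2 Z}{Z}$)
$q{\left(1 \right)} \left(36 + I{\left(-2 \right)}\right) = 7 \left(36 + \frac{5 - -2}{-2}\right) = 7 \left(36 - \frac{5 + 2}{2}\right) = 7 \left(36 - \frac{7}{2}\right) = 7 \cdot \frac{65}{2} = \frac{455}{2}$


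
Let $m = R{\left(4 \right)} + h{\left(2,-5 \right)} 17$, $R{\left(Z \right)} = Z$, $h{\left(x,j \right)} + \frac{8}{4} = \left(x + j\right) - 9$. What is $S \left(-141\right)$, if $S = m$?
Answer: $32994$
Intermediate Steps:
$h{\left(x,j \right)} = -11 + j + x$ ($h{\left(x,j \right)} = -2 - \left(9 - j - x\right) = -2 + \left(-9 + j + x\right) = -11 + j + x$)
$m = -234$ ($m = 4 + \left(-11 - 5 + 2\right) 17 = 4 - 238 = -234$)
$S = -234$
$S \left(-141\right) = \left(-234\right) \left(-141\right) = 32994$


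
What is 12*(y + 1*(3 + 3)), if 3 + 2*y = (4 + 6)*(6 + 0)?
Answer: 414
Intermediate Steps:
y = 57/2 (y = -3/2 + ((4 + 6)*(6 + 0))/2 = -3/2 + (10*6)/2 = -3/2 + (½)*60 = -3/2 + 30 = 57/2 ≈ 28.500)
12*(y + 1*(3 + 3)) = 12*(57/2 + 1*(3 + 3)) = 12*(57/2 + 1*6) = 12*(57/2 + 6) = 12*(69/2) = 414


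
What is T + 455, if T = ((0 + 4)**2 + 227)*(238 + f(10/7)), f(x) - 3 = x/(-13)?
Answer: 5368208/91 ≈ 58991.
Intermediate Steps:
f(x) = 3 - x/13 (f(x) = 3 + x/(-13) = 3 + x*(-1/13) = 3 - x/13)
T = 5326803/91 (T = ((0 + 4)**2 + 227)*(238 + (3 - 10/(13*7))) = (4**2 + 227)*(238 + (3 - 10/(13*7))) = (16 + 227)*(238 + (3 - 1/13*10/7)) = 243*(238 + (3 - 10/91)) = 243*(238 + 263/91) = 243*(21921/91) = 5326803/91 ≈ 58536.)
T + 455 = 5326803/91 + 455 = 5368208/91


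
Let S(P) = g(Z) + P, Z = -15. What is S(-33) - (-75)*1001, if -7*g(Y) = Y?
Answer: 525309/7 ≈ 75044.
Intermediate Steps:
g(Y) = -Y/7
S(P) = 15/7 + P (S(P) = -⅐*(-15) + P = 15/7 + P)
S(-33) - (-75)*1001 = (15/7 - 33) - (-75)*1001 = -216/7 - 1*(-75075) = -216/7 + 75075 = 525309/7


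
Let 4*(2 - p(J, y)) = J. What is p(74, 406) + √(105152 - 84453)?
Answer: -33/2 + √20699 ≈ 127.37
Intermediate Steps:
p(J, y) = 2 - J/4
p(74, 406) + √(105152 - 84453) = (2 - ¼*74) + √(105152 - 84453) = (2 - 37/2) + √20699 = -33/2 + √20699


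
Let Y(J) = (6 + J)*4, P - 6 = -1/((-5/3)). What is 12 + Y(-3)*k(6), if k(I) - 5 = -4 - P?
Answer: -276/5 ≈ -55.200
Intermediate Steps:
P = 33/5 (P = 6 - 1/((-5/3)) = 6 - 1/((-5*1/3)) = 6 - 1/(-5/3) = 6 - 1*(-3/5) = 6 + 3/5 = 33/5 ≈ 6.6000)
k(I) = -28/5 (k(I) = 5 + (-4 - 1*33/5) = 5 + (-4 - 33/5) = 5 - 53/5 = -28/5)
Y(J) = 24 + 4*J
12 + Y(-3)*k(6) = 12 + (24 + 4*(-3))*(-28/5) = 12 + (24 - 12)*(-28/5) = 12 + 12*(-28/5) = 12 - 336/5 = -276/5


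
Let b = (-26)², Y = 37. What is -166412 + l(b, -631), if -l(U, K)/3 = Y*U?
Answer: -241448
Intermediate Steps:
b = 676
l(U, K) = -111*U
-166412 + l(b, -631) = -166412 - 111*676 = -166412 - 75036 = -241448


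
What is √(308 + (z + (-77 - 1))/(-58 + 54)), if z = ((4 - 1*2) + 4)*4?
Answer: √1286/2 ≈ 17.930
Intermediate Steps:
z = 24 (z = ((4 - 2) + 4)*4 = (2 + 4)*4 = 6*4 = 24)
√(308 + (z + (-77 - 1))/(-58 + 54)) = √(308 + (24 + (-77 - 1))/(-58 + 54)) = √(308 + (24 - 78)/(-4)) = √(308 - 54*(-¼)) = √(308 + 27/2) = √(643/2) = √1286/2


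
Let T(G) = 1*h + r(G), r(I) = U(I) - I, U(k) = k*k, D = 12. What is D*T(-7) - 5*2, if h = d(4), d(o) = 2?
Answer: 686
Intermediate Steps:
h = 2
U(k) = k²
r(I) = I² - I
T(G) = 2 + G*(-1 + G) (T(G) = 1*2 + G*(-1 + G) = 2 + G*(-1 + G))
D*T(-7) - 5*2 = 12*(2 + (-7)² - 1*(-7)) - 5*2 = 12*(2 + 49 + 7) - 10 = 12*58 - 10 = 696 - 10 = 686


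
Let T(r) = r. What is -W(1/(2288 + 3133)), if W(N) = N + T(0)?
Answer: -1/5421 ≈ -0.00018447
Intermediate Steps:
W(N) = N (W(N) = N + 0 = N)
-W(1/(2288 + 3133)) = -1/(2288 + 3133) = -1/5421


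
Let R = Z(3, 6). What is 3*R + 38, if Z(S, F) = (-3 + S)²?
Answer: 38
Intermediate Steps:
R = 0 (R = (-3 + 3)² = 0² = 0)
3*R + 38 = 3*0 + 38 = 0 + 38 = 38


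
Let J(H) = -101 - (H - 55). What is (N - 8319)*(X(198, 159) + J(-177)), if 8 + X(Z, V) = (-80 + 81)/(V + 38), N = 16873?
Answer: 207280528/197 ≈ 1.0522e+6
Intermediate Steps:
J(H) = -46 - H (J(H) = -101 - (-55 + H) = -101 + (55 - H) = -46 - H)
X(Z, V) = -8 + 1/(38 + V) (X(Z, V) = -8 + (-80 + 81)/(V + 38) = -8 + 1/(38 + V))
(N - 8319)*(X(198, 159) + J(-177)) = (16873 - 8319)*((-303 - 8*159)/(38 + 159) + (-46 - 1*(-177))) = 8554*((-303 - 1272)/197 + (-46 + 177)) = 8554*((1/197)*(-1575) + 131) = 8554*(-1575/197 + 131) = 8554*(24232/197) = 207280528/197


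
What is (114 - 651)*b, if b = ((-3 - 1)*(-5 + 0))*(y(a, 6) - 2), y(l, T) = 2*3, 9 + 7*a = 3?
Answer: -42960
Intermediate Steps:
a = -6/7 (a = -9/7 + (1/7)*3 = -9/7 + 3/7 = -6/7 ≈ -0.85714)
y(l, T) = 6
b = 80 (b = ((-3 - 1)*(-5 + 0))*(6 - 2) = -4*(-5)*4 = 20*4 = 80)
(114 - 651)*b = (114 - 651)*80 = -537*80 = -42960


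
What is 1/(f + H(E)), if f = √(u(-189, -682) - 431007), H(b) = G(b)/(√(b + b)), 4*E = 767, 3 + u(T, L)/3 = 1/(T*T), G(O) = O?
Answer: 756/(189*√1534 + 4*I*√15396322533) ≈ 2.2712e-5 - 0.0015228*I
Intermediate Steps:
u(T, L) = -9 + 3/T² (u(T, L) = -9 + 3/((T*T)) = -9 + 3/(T²) = -9 + 3/T²)
E = 767/4 (E = (¼)*767 = 767/4 ≈ 191.75)
H(b) = √2*√b/2 (H(b) = b/(√(b + b)) = b/(√(2*b)) = b/((√2*√b)) = b*(√2/(2*√b)) = √2*√b/2)
f = I*√15396322533/189 (f = √((-9 + 3/(-189)²) - 431007) = √((-9 + 3*(1/35721)) - 431007) = √((-9 + 1/11907) - 431007) = √(-107162/11907 - 431007) = √(-5132107511/11907) = I*√15396322533/189 ≈ 656.52*I)
1/(f + H(E)) = 1/(I*√15396322533/189 + √2*√(767/4)/2) = 1/(I*√15396322533/189 + √2*(√767/2)/2) = 1/(I*√15396322533/189 + √1534/4) = 1/(√1534/4 + I*√15396322533/189)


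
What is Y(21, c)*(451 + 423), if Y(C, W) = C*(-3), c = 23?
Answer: -55062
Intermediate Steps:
Y(C, W) = -3*C
Y(21, c)*(451 + 423) = (-3*21)*(451 + 423) = -63*874 = -55062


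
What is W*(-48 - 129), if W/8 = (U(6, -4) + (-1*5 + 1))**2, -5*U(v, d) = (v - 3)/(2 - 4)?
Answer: -484626/25 ≈ -19385.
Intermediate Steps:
U(v, d) = -3/10 + v/10 (U(v, d) = -(v - 3)/(5*(2 - 4)) = -(-3 + v)/(5*(-2)) = -(-3 + v)*(-1)/(5*2) = -(3/2 - v/2)/5 = -3/10 + v/10)
W = 2738/25 (W = 8*((-3/10 + (1/10)*6) + (-1*5 + 1))**2 = 8*((-3/10 + 3/5) + (-5 + 1))**2 = 8*(3/10 - 4)**2 = 8*(-37/10)**2 = 8*(1369/100) = 2738/25 ≈ 109.52)
W*(-48 - 129) = 2738*(-48 - 129)/25 = (2738/25)*(-177) = -484626/25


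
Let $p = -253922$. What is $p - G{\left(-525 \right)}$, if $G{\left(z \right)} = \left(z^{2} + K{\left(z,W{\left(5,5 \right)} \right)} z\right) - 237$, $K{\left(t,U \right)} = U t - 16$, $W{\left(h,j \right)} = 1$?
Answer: $-813335$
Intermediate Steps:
$K{\left(t,U \right)} = -16 + U t$
$G{\left(z \right)} = -237 + z^{2} + z \left(-16 + z\right)$ ($G{\left(z \right)} = \left(z^{2} + \left(-16 + 1 z\right) z\right) - 237 = \left(z^{2} + \left(-16 + z\right) z\right) - 237 = \left(z^{2} + z \left(-16 + z\right)\right) - 237 = -237 + z^{2} + z \left(-16 + z\right)$)
$p - G{\left(-525 \right)} = -253922 - \left(-237 + \left(-525\right)^{2} - 525 \left(-16 - 525\right)\right) = -253922 - \left(-237 + 275625 - -284025\right) = -253922 - \left(-237 + 275625 + 284025\right) = -253922 - 559413 = -813335$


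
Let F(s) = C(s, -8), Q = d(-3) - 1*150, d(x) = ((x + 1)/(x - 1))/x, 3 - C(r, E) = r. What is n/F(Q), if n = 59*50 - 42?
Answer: 17448/919 ≈ 18.986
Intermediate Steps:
C(r, E) = 3 - r
d(x) = (1 + x)/(x*(-1 + x)) (d(x) = ((1 + x)/(-1 + x))/x = (1 + x)/(x*(-1 + x)))
Q = -901/6 (Q = (1 - 3)/((-3)*(-1 - 3)) - 1*150 = -1/3*(-2)/(-4) - 150 = -1/3*(-1/4)*(-2) - 150 = -1/6 - 150 = -901/6 ≈ -150.17)
F(s) = 3 - s
n = 2908 (n = 2950 - 42 = 2908)
n/F(Q) = 2908/(3 - 1*(-901/6)) = 2908/(3 + 901/6) = 2908/(919/6) = 2908*(6/919) = 17448/919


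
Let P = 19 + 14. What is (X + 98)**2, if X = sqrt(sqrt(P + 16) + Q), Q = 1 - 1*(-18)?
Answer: (98 + sqrt(26))**2 ≈ 10629.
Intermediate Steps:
Q = 19 (Q = 1 + 18 = 19)
P = 33
X = sqrt(26) (X = sqrt(sqrt(33 + 16) + 19) = sqrt(sqrt(49) + 19) = sqrt(7 + 19) = sqrt(26) ≈ 5.0990)
(X + 98)**2 = (sqrt(26) + 98)**2 = (98 + sqrt(26))**2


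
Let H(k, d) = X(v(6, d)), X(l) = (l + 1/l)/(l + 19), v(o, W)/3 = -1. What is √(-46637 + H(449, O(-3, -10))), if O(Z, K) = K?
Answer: I*√6715758/12 ≈ 215.96*I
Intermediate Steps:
v(o, W) = -3 (v(o, W) = 3*(-1) = -3)
X(l) = (l + 1/l)/(19 + l)
H(k, d) = -5/24 (H(k, d) = (1 + (-3)²)/((-3)*(19 - 3)) = -⅓*(1 + 9)/16 = -⅓*1/16*10 = -5/24)
√(-46637 + H(449, O(-3, -10))) = √(-46637 - 5/24) = √(-1119293/24) = I*√6715758/12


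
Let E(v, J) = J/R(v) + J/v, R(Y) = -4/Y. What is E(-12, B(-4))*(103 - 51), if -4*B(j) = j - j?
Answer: 0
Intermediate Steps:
B(j) = 0 (B(j) = -(j - j)/4 = -¼*0 = 0)
E(v, J) = J/v - J*v/4 (E(v, J) = J/((-4/v)) + J/v = J*(-v/4) + J/v = -J*v/4 + J/v = J/v - J*v/4)
E(-12, B(-4))*(103 - 51) = (0/(-12) - ¼*0*(-12))*(103 - 51) = (0*(-1/12) + 0)*52 = (0 + 0)*52 = 0*52 = 0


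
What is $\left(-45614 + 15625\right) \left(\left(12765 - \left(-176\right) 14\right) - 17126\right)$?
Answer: $56889133$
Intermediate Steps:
$\left(-45614 + 15625\right) \left(\left(12765 - \left(-176\right) 14\right) - 17126\right) = - 29989 \left(\left(12765 - -2464\right) - 17126\right) = - 29989 \left(\left(12765 + 2464\right) - 17126\right) = - 29989 \left(15229 - 17126\right) = \left(-29989\right) \left(-1897\right) = 56889133$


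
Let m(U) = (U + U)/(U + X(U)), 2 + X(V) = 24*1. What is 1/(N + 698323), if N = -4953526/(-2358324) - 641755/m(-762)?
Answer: 149753574/57911471197853 ≈ 2.5859e-6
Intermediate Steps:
X(V) = 22 (X(V) = -2 + 24*1 = -2 + 24 = 22)
m(U) = 2*U/(22 + U) (m(U) = (U + U)/(U + 22) = (2*U)/(22 + U) = 2*U/(22 + U))
N = -46664893858549/149753574 (N = -4953526/(-2358324) - 641755/(2*(-762)/(22 - 762)) = -4953526*(-1/2358324) - 641755/(2*(-762)/(-740)) = 2476763/1179162 - 641755/(2*(-762)*(-1/740)) = 2476763/1179162 - 641755/381/185 = 2476763/1179162 - 641755*185/381 = 2476763/1179162 - 118724675/381 = -46664893858549/149753574 ≈ -3.1161e+5)
1/(N + 698323) = 1/(-46664893858549/149753574 + 698323) = 1/(57911471197853/149753574) = 149753574/57911471197853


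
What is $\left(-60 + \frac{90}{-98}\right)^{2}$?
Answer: $\frac{8910225}{2401} \approx 3711.0$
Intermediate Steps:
$\left(-60 + \frac{90}{-98}\right)^{2} = \left(-60 + 90 \left(- \frac{1}{98}\right)\right)^{2} = \left(-60 - \frac{45}{49}\right)^{2} = \left(- \frac{2985}{49}\right)^{2} = \frac{8910225}{2401}$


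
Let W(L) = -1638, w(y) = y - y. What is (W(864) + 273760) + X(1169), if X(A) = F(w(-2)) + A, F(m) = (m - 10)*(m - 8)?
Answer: 273371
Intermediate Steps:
w(y) = 0
F(m) = (-10 + m)*(-8 + m)
X(A) = 80 + A (X(A) = (80 + 0² - 18*0) + A = (80 + 0 + 0) + A = 80 + A)
(W(864) + 273760) + X(1169) = (-1638 + 273760) + (80 + 1169) = 272122 + 1249 = 273371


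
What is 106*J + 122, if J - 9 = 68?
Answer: 8284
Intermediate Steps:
J = 77 (J = 9 + 68 = 77)
106*J + 122 = 106*77 + 122 = 8162 + 122 = 8284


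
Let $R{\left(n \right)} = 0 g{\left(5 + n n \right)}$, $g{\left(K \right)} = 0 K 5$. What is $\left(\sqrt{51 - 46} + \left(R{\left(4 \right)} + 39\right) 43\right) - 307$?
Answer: $1370 + \sqrt{5} \approx 1372.2$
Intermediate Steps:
$g{\left(K \right)} = 0$ ($g{\left(K \right)} = 0 \cdot 5 = 0$)
$R{\left(n \right)} = 0$ ($R{\left(n \right)} = 0 \cdot 0 = 0$)
$\left(\sqrt{51 - 46} + \left(R{\left(4 \right)} + 39\right) 43\right) - 307 = \left(\sqrt{51 - 46} + \left(0 + 39\right) 43\right) - 307 = \left(\sqrt{5} + 39 \cdot 43\right) - 307 = \left(\sqrt{5} + 1677\right) - 307 = \left(1677 + \sqrt{5}\right) - 307 = 1370 + \sqrt{5}$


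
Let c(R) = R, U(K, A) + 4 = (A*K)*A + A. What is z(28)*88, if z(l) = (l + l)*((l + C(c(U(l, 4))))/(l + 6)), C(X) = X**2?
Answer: 494603648/17 ≈ 2.9094e+7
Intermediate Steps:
U(K, A) = -4 + A + K*A**2 (U(K, A) = -4 + ((A*K)*A + A) = -4 + (K*A**2 + A) = -4 + (A + K*A**2) = -4 + A + K*A**2)
z(l) = 2*l*(l + 256*l**2)/(6 + l) (z(l) = (l + l)*((l + (-4 + 4 + l*4**2)**2)/(l + 6)) = (2*l)*((l + (-4 + 4 + l*16)**2)/(6 + l)) = (2*l)*((l + (-4 + 4 + 16*l)**2)/(6 + l)) = (2*l)*((l + (16*l)**2)/(6 + l)) = (2*l)*((l + 256*l**2)/(6 + l)) = 2*l*(l + 256*l**2)/(6 + l))
z(28)*88 = (28**2*(2 + 512*28)/(6 + 28))*88 = (784*(2 + 14336)/34)*88 = (784*(1/34)*14338)*88 = (5620496/17)*88 = 494603648/17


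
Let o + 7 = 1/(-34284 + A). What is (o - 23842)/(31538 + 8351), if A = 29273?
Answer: -119507340/199883779 ≈ -0.59788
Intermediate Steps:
o = -35078/5011 (o = -7 + 1/(-34284 + 29273) = -7 + 1/(-5011) = -7 - 1/5011 = -35078/5011 ≈ -7.0002)
(o - 23842)/(31538 + 8351) = (-35078/5011 - 23842)/(31538 + 8351) = -119507340/5011/39889 = -119507340/5011*1/39889 = -119507340/199883779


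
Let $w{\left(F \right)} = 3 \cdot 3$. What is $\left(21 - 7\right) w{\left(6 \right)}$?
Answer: $126$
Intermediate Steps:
$w{\left(F \right)} = 9$
$\left(21 - 7\right) w{\left(6 \right)} = \left(21 - 7\right) 9 = 14 \cdot 9 = 126$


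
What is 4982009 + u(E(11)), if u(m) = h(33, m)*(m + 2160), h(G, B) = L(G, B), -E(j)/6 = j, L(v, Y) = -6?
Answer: 4969445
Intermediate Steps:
E(j) = -6*j
h(G, B) = -6
u(m) = -12960 - 6*m (u(m) = -6*(m + 2160) = -6*(2160 + m) = -12960 - 6*m)
4982009 + u(E(11)) = 4982009 + (-12960 - (-36)*11) = 4982009 + (-12960 - 6*(-66)) = 4982009 + (-12960 + 396) = 4982009 - 12564 = 4969445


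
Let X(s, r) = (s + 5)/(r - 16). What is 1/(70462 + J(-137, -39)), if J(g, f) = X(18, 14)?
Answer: 2/140901 ≈ 1.4194e-5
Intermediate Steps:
X(s, r) = (5 + s)/(-16 + r)
J(g, f) = -23/2 (J(g, f) = (5 + 18)/(-16 + 14) = 23/(-2) = -½*23 = -23/2)
1/(70462 + J(-137, -39)) = 1/(70462 - 23/2) = 1/(140901/2) = 2/140901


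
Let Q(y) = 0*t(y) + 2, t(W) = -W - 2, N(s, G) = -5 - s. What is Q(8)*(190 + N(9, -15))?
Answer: 352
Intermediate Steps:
t(W) = -2 - W
Q(y) = 2 (Q(y) = 0*(-2 - y) + 2 = 0 + 2 = 2)
Q(8)*(190 + N(9, -15)) = 2*(190 + (-5 - 1*9)) = 2*(190 + (-5 - 9)) = 2*(190 - 14) = 2*176 = 352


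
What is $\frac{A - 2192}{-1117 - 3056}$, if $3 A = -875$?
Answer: $\frac{7451}{12519} \approx 0.59518$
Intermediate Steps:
$A = - \frac{875}{3}$ ($A = \frac{1}{3} \left(-875\right) = - \frac{875}{3} \approx -291.67$)
$\frac{A - 2192}{-1117 - 3056} = \frac{- \frac{875}{3} - 2192}{-1117 - 3056} = - \frac{7451}{3 \left(-4173\right)} = \left(- \frac{7451}{3}\right) \left(- \frac{1}{4173}\right) = \frac{7451}{12519}$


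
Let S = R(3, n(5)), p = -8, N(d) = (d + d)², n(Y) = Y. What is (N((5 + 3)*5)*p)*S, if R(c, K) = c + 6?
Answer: -460800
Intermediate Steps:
N(d) = 4*d² (N(d) = (2*d)² = 4*d²)
R(c, K) = 6 + c
S = 9 (S = 6 + 3 = 9)
(N((5 + 3)*5)*p)*S = ((4*((5 + 3)*5)²)*(-8))*9 = ((4*(8*5)²)*(-8))*9 = ((4*40²)*(-8))*9 = ((4*1600)*(-8))*9 = (6400*(-8))*9 = -51200*9 = -460800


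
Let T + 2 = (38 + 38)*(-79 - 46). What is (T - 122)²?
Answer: 92621376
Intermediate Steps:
T = -9502 (T = -2 + (38 + 38)*(-79 - 46) = -2 + 76*(-125) = -2 - 9500 = -9502)
(T - 122)² = (-9502 - 122)² = (-9624)² = 92621376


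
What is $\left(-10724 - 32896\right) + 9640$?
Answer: $-33980$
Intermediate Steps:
$\left(-10724 - 32896\right) + 9640 = -43620 + 9640 = -33980$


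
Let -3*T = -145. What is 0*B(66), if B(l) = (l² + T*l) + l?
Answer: 0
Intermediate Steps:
T = 145/3 (T = -⅓*(-145) = 145/3 ≈ 48.333)
B(l) = l² + 148*l/3 (B(l) = (l² + 145*l/3) + l = l² + 148*l/3)
0*B(66) = 0*((⅓)*66*(148 + 3*66)) = 0*((⅓)*66*(148 + 198)) = 0*((⅓)*66*346) = 0*7612 = 0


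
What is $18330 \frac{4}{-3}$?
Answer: $-24440$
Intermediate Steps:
$18330 \frac{4}{-3} = 18330 \cdot 4 \left(- \frac{1}{3}\right) = 18330 \left(- \frac{4}{3}\right) = -24440$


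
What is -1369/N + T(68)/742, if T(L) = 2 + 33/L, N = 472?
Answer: -1078039/372113 ≈ -2.8971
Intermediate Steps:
-1369/N + T(68)/742 = -1369/472 + (2 + 33/68)/742 = -1369*1/472 + (2 + 33*(1/68))*(1/742) = -1369/472 + (2 + 33/68)*(1/742) = -1369/472 + (169/68)*(1/742) = -1369/472 + 169/50456 = -1078039/372113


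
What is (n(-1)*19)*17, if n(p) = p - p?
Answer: 0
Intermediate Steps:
n(p) = 0
(n(-1)*19)*17 = (0*19)*17 = 0*17 = 0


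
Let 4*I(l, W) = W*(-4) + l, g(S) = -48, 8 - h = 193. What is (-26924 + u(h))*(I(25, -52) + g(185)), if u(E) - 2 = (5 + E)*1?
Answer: -555591/2 ≈ -2.7780e+5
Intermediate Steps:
h = -185 (h = 8 - 1*193 = 8 - 193 = -185)
u(E) = 7 + E (u(E) = 2 + (5 + E)*1 = 2 + (5 + E) = 7 + E)
I(l, W) = -W + l/4 (I(l, W) = (W*(-4) + l)/4 = (-4*W + l)/4 = (l - 4*W)/4 = -W + l/4)
(-26924 + u(h))*(I(25, -52) + g(185)) = (-26924 + (7 - 185))*((-1*(-52) + (1/4)*25) - 48) = (-26924 - 178)*((52 + 25/4) - 48) = -27102*(233/4 - 48) = -27102*41/4 = -555591/2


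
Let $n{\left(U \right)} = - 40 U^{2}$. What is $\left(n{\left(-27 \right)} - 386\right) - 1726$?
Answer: $-31272$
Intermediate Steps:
$\left(n{\left(-27 \right)} - 386\right) - 1726 = \left(- 40 \left(-27\right)^{2} - 386\right) - 1726 = \left(\left(-40\right) 729 - 386\right) - 1726 = \left(-29160 - 386\right) - 1726 = -29546 - 1726 = -31272$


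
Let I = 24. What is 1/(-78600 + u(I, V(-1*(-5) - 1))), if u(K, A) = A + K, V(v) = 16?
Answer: -1/78560 ≈ -1.2729e-5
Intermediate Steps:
1/(-78600 + u(I, V(-1*(-5) - 1))) = 1/(-78600 + (16 + 24)) = 1/(-78600 + 40) = 1/(-78560) = -1/78560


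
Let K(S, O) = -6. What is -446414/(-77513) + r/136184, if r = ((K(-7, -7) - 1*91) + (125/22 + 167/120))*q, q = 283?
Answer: 77644776056483/13933960117440 ≈ 5.5723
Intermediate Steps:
r = -33592949/1320 (r = ((-6 - 1*91) + (125/22 + 167/120))*283 = ((-6 - 91) + (125*(1/22) + 167*(1/120)))*283 = (-97 + (125/22 + 167/120))*283 = (-97 + 9337/1320)*283 = -118703/1320*283 = -33592949/1320 ≈ -25449.)
-446414/(-77513) + r/136184 = -446414/(-77513) - 33592949/1320/136184 = -446414*(-1/77513) - 33592949/1320*1/136184 = 446414/77513 - 33592949/179762880 = 77644776056483/13933960117440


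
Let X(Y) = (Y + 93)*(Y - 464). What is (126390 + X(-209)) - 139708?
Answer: 64750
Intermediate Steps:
X(Y) = (-464 + Y)*(93 + Y) (X(Y) = (93 + Y)*(-464 + Y) = (-464 + Y)*(93 + Y))
(126390 + X(-209)) - 139708 = (126390 + (-43152 + (-209)² - 371*(-209))) - 139708 = (126390 + (-43152 + 43681 + 77539)) - 139708 = (126390 + 78068) - 139708 = 204458 - 139708 = 64750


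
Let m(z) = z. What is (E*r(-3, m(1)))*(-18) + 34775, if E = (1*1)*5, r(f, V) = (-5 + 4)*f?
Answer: 34505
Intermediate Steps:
r(f, V) = -f
E = 5 (E = 1*5 = 5)
(E*r(-3, m(1)))*(-18) + 34775 = (5*(-1*(-3)))*(-18) + 34775 = (5*3)*(-18) + 34775 = 15*(-18) + 34775 = -270 + 34775 = 34505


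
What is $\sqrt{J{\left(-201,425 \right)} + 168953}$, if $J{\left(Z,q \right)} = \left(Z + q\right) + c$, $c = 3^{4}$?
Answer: $\sqrt{169258} \approx 411.41$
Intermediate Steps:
$c = 81$
$J{\left(Z,q \right)} = 81 + Z + q$ ($J{\left(Z,q \right)} = \left(Z + q\right) + 81 = 81 + Z + q$)
$\sqrt{J{\left(-201,425 \right)} + 168953} = \sqrt{\left(81 - 201 + 425\right) + 168953} = \sqrt{305 + 168953} = \sqrt{169258}$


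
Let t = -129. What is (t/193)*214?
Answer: -27606/193 ≈ -143.04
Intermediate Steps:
(t/193)*214 = -129/193*214 = -27606/193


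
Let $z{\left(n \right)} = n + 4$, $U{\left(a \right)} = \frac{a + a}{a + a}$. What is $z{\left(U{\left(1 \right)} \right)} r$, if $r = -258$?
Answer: $-1290$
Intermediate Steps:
$U{\left(a \right)} = 1$ ($U{\left(a \right)} = \frac{2 a}{2 a} = 2 a \frac{1}{2 a} = 1$)
$z{\left(n \right)} = 4 + n$
$z{\left(U{\left(1 \right)} \right)} r = \left(4 + 1\right) \left(-258\right) = 5 \left(-258\right) = -1290$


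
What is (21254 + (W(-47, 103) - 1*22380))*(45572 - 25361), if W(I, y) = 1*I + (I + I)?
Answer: -25607337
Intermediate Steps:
W(I, y) = 3*I (W(I, y) = I + 2*I = 3*I)
(21254 + (W(-47, 103) - 1*22380))*(45572 - 25361) = (21254 + (3*(-47) - 1*22380))*(45572 - 25361) = (21254 + (-141 - 22380))*20211 = (21254 - 22521)*20211 = -1267*20211 = -25607337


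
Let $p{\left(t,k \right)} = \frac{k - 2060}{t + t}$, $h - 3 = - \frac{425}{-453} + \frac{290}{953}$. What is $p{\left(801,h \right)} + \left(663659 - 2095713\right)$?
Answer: $- \frac{495203154573595}{345798909} \approx -1.4321 \cdot 10^{6}$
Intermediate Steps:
$h = \frac{1831522}{431709}$ ($h = 3 + \left(- \frac{425}{-453} + \frac{290}{953}\right) = 3 + \left(\left(-425\right) \left(- \frac{1}{453}\right) + 290 \cdot \frac{1}{953}\right) = 3 + \left(\frac{425}{453} + \frac{290}{953}\right) = 3 + \frac{536395}{431709} = \frac{1831522}{431709} \approx 4.2425$)
$p{\left(t,k \right)} = \frac{-2060 + k}{2 t}$
$p{\left(801,h \right)} + \left(663659 - 2095713\right) = \frac{-2060 + \frac{1831522}{431709}}{2 \cdot 801} + \left(663659 - 2095713\right) = \frac{1}{2} \cdot \frac{1}{801} \left(- \frac{887489018}{431709}\right) + \left(663659 - 2095713\right) = - \frac{443744509}{345798909} - 1432054 = - \frac{495203154573595}{345798909}$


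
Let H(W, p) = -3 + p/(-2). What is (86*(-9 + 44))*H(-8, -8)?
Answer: 3010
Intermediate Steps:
H(W, p) = -3 - p/2 (H(W, p) = -3 + p*(-½) = -3 - p/2)
(86*(-9 + 44))*H(-8, -8) = (86*(-9 + 44))*(-3 - ½*(-8)) = (86*35)*(-3 + 4) = 3010*1 = 3010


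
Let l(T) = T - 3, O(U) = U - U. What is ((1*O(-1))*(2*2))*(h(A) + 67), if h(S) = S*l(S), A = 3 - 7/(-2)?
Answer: 0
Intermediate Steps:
O(U) = 0
A = 13/2 (A = 3 - 7*(-1)/2 = 3 - 1*(-7/2) = 3 + 7/2 = 13/2 ≈ 6.5000)
l(T) = -3 + T
h(S) = S*(-3 + S)
((1*O(-1))*(2*2))*(h(A) + 67) = ((1*0)*(2*2))*(13*(-3 + 13/2)/2 + 67) = (0*4)*((13/2)*(7/2) + 67) = 0*(91/4 + 67) = 0*(359/4) = 0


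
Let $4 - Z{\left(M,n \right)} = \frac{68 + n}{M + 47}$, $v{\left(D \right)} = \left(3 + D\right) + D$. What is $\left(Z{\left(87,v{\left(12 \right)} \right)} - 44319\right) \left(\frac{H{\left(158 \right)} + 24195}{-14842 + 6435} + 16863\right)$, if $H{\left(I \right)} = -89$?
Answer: $- \frac{841713967286175}{1126538} \approx -7.4717 \cdot 10^{8}$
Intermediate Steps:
$v{\left(D \right)} = 3 + 2 D$
$Z{\left(M,n \right)} = 4 - \frac{68 + n}{47 + M}$ ($Z{\left(M,n \right)} = 4 - \frac{68 + n}{M + 47} = 4 - \frac{68 + n}{47 + M}$)
$\left(Z{\left(87,v{\left(12 \right)} \right)} - 44319\right) \left(\frac{H{\left(158 \right)} + 24195}{-14842 + 6435} + 16863\right) = \left(\frac{120 - \left(3 + 2 \cdot 12\right) + 4 \cdot 87}{47 + 87} - 44319\right) \left(\frac{-89 + 24195}{-14842 + 6435} + 16863\right) = \left(\frac{120 - \left(3 + 24\right) + 348}{134} - 44319\right) \left(\frac{24106}{-8407} + 16863\right) = \left(\frac{120 - 27 + 348}{134} - 44319\right) \left(24106 \left(- \frac{1}{8407}\right) + 16863\right) = \left(\frac{120 - 27 + 348}{134} - 44319\right) \left(- \frac{24106}{8407} + 16863\right) = \left(\frac{1}{134} \cdot 441 - 44319\right) \frac{141743135}{8407} = \left(\frac{441}{134} - 44319\right) \frac{141743135}{8407} = \left(- \frac{5938305}{134}\right) \frac{141743135}{8407} = - \frac{841713967286175}{1126538}$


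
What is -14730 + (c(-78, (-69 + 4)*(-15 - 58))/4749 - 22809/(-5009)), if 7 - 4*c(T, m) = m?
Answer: -700582076299/47575482 ≈ -14726.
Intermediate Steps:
c(T, m) = 7/4 - m/4
-14730 + (c(-78, (-69 + 4)*(-15 - 58))/4749 - 22809/(-5009)) = -14730 + ((7/4 - (-69 + 4)*(-15 - 58)/4)/4749 - 22809/(-5009)) = -14730 + ((7/4 - (-65)*(-73)/4)*(1/4749) - 22809*(-1/5009)) = -14730 + ((7/4 - ¼*4745)*(1/4749) + 22809/5009) = -14730 + ((7/4 - 4745/4)*(1/4749) + 22809/5009) = -14730 + (-2369/2*1/4749 + 22809/5009) = -14730 + (-2369/9498 + 22809/5009) = -14730 + 204773561/47575482 = -700582076299/47575482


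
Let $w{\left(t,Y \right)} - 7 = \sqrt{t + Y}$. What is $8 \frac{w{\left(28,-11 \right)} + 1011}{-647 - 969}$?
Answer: $- \frac{509}{101} - \frac{\sqrt{17}}{202} \approx -5.06$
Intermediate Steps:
$w{\left(t,Y \right)} = 7 + \sqrt{Y + t}$ ($w{\left(t,Y \right)} = 7 + \sqrt{t + Y} = 7 + \sqrt{Y + t}$)
$8 \frac{w{\left(28,-11 \right)} + 1011}{-647 - 969} = 8 \frac{\left(7 + \sqrt{-11 + 28}\right) + 1011}{-647 - 969} = 8 \frac{\left(7 + \sqrt{17}\right) + 1011}{-1616} = 8 \left(1018 + \sqrt{17}\right) \left(- \frac{1}{1616}\right) = 8 \left(- \frac{509}{808} - \frac{\sqrt{17}}{1616}\right) = - \frac{509}{101} - \frac{\sqrt{17}}{202}$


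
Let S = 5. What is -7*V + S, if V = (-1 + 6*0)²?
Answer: -2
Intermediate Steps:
V = 1 (V = (-1 + 0)² = (-1)² = 1)
-7*V + S = -7*1 + 5 = -7 + 5 = -2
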